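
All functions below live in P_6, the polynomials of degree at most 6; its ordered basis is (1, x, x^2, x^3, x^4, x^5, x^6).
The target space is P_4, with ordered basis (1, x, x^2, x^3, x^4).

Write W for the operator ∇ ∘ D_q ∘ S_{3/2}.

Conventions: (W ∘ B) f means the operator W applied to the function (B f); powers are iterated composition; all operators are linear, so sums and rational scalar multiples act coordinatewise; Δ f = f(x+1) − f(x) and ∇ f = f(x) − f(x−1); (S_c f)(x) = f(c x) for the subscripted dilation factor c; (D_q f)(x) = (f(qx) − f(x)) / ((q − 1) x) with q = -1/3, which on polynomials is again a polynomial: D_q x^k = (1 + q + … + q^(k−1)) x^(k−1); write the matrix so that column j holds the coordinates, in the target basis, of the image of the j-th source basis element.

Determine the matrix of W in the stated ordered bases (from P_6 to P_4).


image of 1: 0
image of x: 0
image of x^2: 3/2
image of x^3: (21/4)x - 21/8
image of x^4: (45/4)x^2 - (45/4)x + 15/4
image of x^5: (183/8)x^3 - (549/16)x^2 + (183/8)x - 183/32
image of x^6: (1365/32)x^4 - (1365/16)x^3 + (1365/16)x^2 - (1365/32)x + 273/32
each image's coordinates form column j of the matrix

the matrix is [[0, 0, 3/2, -21/8, 15/4, -183/32, 273/32]; [0, 0, 0, 21/4, -45/4, 183/8, -1365/32]; [0, 0, 0, 0, 45/4, -549/16, 1365/16]; [0, 0, 0, 0, 0, 183/8, -1365/16]; [0, 0, 0, 0, 0, 0, 1365/32]] (rows listed top to bottom)


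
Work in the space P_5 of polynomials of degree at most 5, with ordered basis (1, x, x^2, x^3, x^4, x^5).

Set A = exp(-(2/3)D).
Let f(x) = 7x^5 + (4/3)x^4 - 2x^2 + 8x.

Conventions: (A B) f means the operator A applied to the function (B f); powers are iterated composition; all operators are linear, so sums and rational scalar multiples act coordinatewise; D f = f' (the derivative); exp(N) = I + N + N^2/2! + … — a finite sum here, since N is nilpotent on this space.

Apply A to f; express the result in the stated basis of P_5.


order-1 term: -(70/3)x^4 - (32/9)x^3 + (8/3)x - 16/3
order-2 term: (280/9)x^3 + (32/9)x^2 - 8/9
order-3 term: -(560/27)x^2 - (128/81)x
order-4 term: (560/81)x + 64/243
order-5 term: -224/243
the series for exp(-(2/3)D) f terminates at order 5
exp(-(2/3)D) f = 7x^5 - 22x^4 + (248/9)x^3 - (518/27)x^2 + 16x - 1672/243

g(x) = 7x^5 - 22x^4 + (248/9)x^3 - (518/27)x^2 + 16x - 1672/243


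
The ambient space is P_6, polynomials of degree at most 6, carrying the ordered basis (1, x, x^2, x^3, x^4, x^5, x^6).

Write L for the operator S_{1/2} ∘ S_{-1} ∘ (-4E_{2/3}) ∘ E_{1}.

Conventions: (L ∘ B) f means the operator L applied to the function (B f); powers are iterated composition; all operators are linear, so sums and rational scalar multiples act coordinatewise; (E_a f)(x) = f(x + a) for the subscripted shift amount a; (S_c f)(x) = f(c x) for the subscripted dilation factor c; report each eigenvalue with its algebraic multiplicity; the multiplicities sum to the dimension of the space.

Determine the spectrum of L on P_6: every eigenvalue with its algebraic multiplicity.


image of 1: -4
image of x: 2x - 20/3
image of x^2: -x^2 + (20/3)x - 100/9
image of x^3: (1/2)x^3 - 5x^2 + (50/3)x - 500/27
image of x^4: -(1/4)x^4 + (10/3)x^3 - (50/3)x^2 + (1000/27)x - 2500/81
image of x^5: (1/8)x^5 - (25/12)x^4 + (125/9)x^3 - (1250/27)x^2 + (6250/81)x - 12500/243
image of x^6: -(1/16)x^6 + (5/4)x^5 - (125/12)x^4 + (1250/27)x^3 - (3125/27)x^2 + (12500/81)x - 62500/729
the matrix is upper triangular; its diagonal is (-4, 2, -1, 1/2, -1/4, 1/8, -1/16)
for a triangular matrix the eigenvalues are the diagonal entries, with algebraic multiplicity their repetition count

λ = -4 (multiplicity 1), λ = -1 (multiplicity 1), λ = -1/4 (multiplicity 1), λ = -1/16 (multiplicity 1), λ = 1/8 (multiplicity 1), λ = 1/2 (multiplicity 1), λ = 2 (multiplicity 1)


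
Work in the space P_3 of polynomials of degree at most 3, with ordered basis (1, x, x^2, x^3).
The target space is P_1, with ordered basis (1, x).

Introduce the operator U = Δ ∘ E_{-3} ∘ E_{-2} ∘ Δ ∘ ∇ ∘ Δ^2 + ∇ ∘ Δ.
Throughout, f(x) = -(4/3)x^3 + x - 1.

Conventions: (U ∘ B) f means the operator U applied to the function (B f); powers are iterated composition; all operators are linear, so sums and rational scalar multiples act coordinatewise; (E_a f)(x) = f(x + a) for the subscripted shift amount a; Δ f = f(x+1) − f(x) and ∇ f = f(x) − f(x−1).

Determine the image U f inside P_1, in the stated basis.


Δ f = -4x^2 - 4x - 1/3
Δ Δ f = -8x - 8
∇ Δ^2 f = -8
Δ ∇ Δ^2 f = 0
E_{-2} (Δ ∘ ∇) Δ^2 f = 0
E_{-3} E_{-2} (Δ ∘ ∇) Δ^2 f = 0
Δ E_{-3} E_{-2} (Δ ∘ ∇) Δ^2 f = 0
Δ f = -4x^2 - 4x - 1/3
∇ Δ f = -8x
(Δ ∘ E_{-3} ∘ E_{-2} ∘ Δ ∘ ∇ ∘ Δ^2 + ∇ ∘ Δ) f = -8x

the image equals g(x) = -8x


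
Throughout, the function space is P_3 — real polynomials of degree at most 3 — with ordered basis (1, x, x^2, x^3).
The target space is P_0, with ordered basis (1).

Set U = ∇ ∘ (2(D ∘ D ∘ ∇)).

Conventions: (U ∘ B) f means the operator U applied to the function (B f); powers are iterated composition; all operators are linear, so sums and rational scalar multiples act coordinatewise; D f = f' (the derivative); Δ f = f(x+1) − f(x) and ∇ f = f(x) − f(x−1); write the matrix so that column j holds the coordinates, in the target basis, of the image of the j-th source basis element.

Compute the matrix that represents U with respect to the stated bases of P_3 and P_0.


image of 1: 0
image of x: 0
image of x^2: 0
image of x^3: 0
each image's coordinates form column j of the matrix

the matrix is [[0, 0, 0, 0]] (rows listed top to bottom)


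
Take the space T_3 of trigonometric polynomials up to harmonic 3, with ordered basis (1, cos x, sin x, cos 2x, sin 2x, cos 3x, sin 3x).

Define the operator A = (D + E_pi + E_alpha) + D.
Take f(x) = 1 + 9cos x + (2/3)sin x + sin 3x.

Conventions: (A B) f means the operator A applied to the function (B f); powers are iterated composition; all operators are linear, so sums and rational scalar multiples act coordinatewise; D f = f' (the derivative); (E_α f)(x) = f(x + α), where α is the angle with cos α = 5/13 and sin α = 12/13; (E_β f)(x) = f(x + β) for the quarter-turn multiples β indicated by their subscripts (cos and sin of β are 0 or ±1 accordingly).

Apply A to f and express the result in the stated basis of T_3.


D f = (2/3)cos x - 9sin x + 3cos 3x
E_pi f = 1 - 9cos x - (2/3)sin x - sin 3x
E_alpha f = 1 + (53/13)cos x - (314/39)sin x - (828/2197)cos 3x - (2035/2197)sin 3x
(D + E_pi + E_alpha) f = 2 - (166/39)cos x - (691/39)sin x + (5763/2197)cos 3x - (4232/2197)sin 3x
D f = (2/3)cos x - 9sin x + 3cos 3x
((D + E_pi + E_alpha) + D) f = 2 - (140/39)cos x - (1042/39)sin x + (12354/2197)cos 3x - (4232/2197)sin 3x

the result is g(x) = 2 - (140/39)cos x - (1042/39)sin x + (12354/2197)cos 3x - (4232/2197)sin 3x


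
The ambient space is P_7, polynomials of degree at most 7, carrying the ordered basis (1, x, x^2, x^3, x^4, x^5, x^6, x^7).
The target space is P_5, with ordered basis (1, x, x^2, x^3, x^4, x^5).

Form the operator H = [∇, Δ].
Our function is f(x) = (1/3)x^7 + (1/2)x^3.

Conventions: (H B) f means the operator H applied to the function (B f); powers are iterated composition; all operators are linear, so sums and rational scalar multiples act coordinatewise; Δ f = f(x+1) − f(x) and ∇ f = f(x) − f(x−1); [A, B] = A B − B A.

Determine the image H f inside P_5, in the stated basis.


the result is g(x) = 0

Δ f = (7/3)x^6 + 7x^5 + (35/3)x^4 + (35/3)x^3 + (17/2)x^2 + (23/6)x + 5/6
∇ Δ f = 14x^5 + (70/3)x^3 + (23/3)x
∇ f = (7/3)x^6 - 7x^5 + (35/3)x^4 - (35/3)x^3 + (17/2)x^2 - (23/6)x + 5/6
Δ ∇ f = 14x^5 + (70/3)x^3 + (23/3)x
[∇, Δ] f = 0


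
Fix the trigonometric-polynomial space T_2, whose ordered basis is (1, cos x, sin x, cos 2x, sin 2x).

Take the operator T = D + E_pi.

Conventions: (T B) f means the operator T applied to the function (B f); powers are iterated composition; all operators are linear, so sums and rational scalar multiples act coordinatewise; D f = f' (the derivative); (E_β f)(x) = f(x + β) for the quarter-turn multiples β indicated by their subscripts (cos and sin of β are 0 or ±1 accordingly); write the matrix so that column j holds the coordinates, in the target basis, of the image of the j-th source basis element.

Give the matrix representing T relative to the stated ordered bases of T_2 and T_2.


image of 1: 1
image of cos x: -cos x - sin x
image of sin x: cos x - sin x
image of cos 2x: cos 2x - 2sin 2x
image of sin 2x: 2cos 2x + sin 2x
each image's coordinates form column j of the matrix

the matrix is [[1, 0, 0, 0, 0]; [0, -1, 1, 0, 0]; [0, -1, -1, 0, 0]; [0, 0, 0, 1, 2]; [0, 0, 0, -2, 1]] (rows listed top to bottom)


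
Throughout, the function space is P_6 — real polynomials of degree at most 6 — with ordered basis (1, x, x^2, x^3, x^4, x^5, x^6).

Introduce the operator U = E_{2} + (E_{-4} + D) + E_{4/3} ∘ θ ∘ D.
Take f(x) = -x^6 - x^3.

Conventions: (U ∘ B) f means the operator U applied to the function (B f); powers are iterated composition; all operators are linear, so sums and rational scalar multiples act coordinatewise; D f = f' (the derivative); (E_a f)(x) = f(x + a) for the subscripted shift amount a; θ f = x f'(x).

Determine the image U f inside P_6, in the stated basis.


E_{2} f = -x^6 - 12x^5 - 60x^4 - 161x^3 - 246x^2 - 204x - 72
E_{-4} f = -x^6 + 24x^5 - 240x^4 + 1279x^3 - 3828x^2 + 6096x - 4032
D f = -6x^5 - 3x^2
(E_{-4} + D) f = -x^6 + 18x^5 - 240x^4 + 1279x^3 - 3831x^2 + 6096x - 4032
D f = -6x^5 - 3x^2
θ D f = -30x^5 - 6x^2
E_{4/3} θ D f = -30x^5 - 200x^4 - (1600/3)x^3 - (6454/9)x^2 - (13232/27)x - 11104/81
(E_{2} + (E_{-4} + D) + E_{4/3} ∘ θ ∘ D) f = -2x^6 - 24x^5 - 500x^4 + (1754/3)x^3 - (43147/9)x^2 + (145852/27)x - 343528/81

g(x) = -2x^6 - 24x^5 - 500x^4 + (1754/3)x^3 - (43147/9)x^2 + (145852/27)x - 343528/81


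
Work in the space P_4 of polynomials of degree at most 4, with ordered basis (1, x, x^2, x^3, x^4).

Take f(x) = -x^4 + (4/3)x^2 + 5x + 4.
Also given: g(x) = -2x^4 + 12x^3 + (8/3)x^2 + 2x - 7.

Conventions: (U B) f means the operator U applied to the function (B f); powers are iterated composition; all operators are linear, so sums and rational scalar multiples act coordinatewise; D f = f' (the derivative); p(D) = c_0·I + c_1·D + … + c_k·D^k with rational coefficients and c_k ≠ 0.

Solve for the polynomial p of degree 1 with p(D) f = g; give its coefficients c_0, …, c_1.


D^0 f = -x^4 + (4/3)x^2 + 5x + 4
D^1 f = -4x^3 + (8/3)x + 5
matching coefficients of g against c_0 f + c_1 Df + … from the top degree down determines the c_i
solution: c_0 = 2, c_1 = -3

c_0 = 2, c_1 = -3


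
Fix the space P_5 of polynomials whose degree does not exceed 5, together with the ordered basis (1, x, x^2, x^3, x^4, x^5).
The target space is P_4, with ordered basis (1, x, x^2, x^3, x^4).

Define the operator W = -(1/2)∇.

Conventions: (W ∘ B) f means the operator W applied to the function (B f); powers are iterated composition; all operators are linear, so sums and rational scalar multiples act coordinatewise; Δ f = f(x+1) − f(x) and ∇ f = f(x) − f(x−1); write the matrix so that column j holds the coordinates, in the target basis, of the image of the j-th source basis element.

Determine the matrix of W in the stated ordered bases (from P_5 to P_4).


image of 1: 0
image of x: -1/2
image of x^2: -x + 1/2
image of x^3: -(3/2)x^2 + (3/2)x - 1/2
image of x^4: -2x^3 + 3x^2 - 2x + 1/2
image of x^5: -(5/2)x^4 + 5x^3 - 5x^2 + (5/2)x - 1/2
each image's coordinates form column j of the matrix

the matrix is [[0, -1/2, 1/2, -1/2, 1/2, -1/2]; [0, 0, -1, 3/2, -2, 5/2]; [0, 0, 0, -3/2, 3, -5]; [0, 0, 0, 0, -2, 5]; [0, 0, 0, 0, 0, -5/2]] (rows listed top to bottom)


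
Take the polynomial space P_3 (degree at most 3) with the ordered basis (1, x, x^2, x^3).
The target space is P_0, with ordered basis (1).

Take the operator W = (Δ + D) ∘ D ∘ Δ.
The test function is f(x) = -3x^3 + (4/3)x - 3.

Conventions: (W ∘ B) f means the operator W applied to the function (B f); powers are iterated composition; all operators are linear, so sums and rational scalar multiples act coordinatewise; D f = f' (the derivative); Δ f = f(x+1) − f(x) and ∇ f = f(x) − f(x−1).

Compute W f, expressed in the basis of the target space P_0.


the image equals g(x) = -36

Δ f = -9x^2 - 9x - 5/3
D Δ f = -18x - 9
Δ (D ∘ Δ) f = -18
D (D ∘ Δ) f = -18
(Δ + D) (D ∘ Δ) f = -36


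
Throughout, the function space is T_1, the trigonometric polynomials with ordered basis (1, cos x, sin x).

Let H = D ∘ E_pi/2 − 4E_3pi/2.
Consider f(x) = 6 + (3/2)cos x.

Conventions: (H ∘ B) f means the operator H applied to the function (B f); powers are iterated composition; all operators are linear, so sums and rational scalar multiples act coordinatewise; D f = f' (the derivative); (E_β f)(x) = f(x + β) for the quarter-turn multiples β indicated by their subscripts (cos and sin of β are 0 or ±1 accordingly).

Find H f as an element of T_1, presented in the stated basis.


E_pi/2 f = 6 - (3/2)sin x
D E_pi/2 f = -(3/2)cos x
E_3pi/2 f = 6 + (3/2)sin x
(-4E_3pi/2) f = -24 - 6sin x
(D ∘ E_pi/2 − 4E_3pi/2) f = -24 - (3/2)cos x - 6sin x

g(x) = -24 - (3/2)cos x - 6sin x


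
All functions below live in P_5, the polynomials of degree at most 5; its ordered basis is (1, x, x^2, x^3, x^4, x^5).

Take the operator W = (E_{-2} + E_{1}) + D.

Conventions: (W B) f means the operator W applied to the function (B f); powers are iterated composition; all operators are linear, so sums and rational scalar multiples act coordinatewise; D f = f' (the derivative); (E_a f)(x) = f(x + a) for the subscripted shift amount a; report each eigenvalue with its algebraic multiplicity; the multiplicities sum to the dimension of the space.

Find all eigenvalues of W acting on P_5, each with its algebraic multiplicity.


λ = 2 (multiplicity 6)

image of 1: 2
image of x: 2x
image of x^2: 2x^2 + 5
image of x^3: 2x^3 + 15x - 7
image of x^4: 2x^4 + 30x^2 - 28x + 17
image of x^5: 2x^5 + 50x^3 - 70x^2 + 85x - 31
the matrix is upper triangular; its diagonal is (2, 2, 2, 2, 2, 2)
for a triangular matrix the eigenvalues are the diagonal entries, with algebraic multiplicity their repetition count


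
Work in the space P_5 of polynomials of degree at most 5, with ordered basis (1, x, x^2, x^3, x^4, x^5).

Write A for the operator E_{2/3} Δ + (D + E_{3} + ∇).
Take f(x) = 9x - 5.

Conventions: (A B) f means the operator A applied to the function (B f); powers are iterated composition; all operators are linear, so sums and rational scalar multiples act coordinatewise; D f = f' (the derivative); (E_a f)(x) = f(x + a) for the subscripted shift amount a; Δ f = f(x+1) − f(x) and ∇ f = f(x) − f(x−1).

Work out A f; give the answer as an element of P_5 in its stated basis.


the image equals g(x) = 9x + 49

Δ f = 9
E_{2/3} Δ f = 9
D f = 9
E_{3} f = 9x + 22
∇ f = 9
(D + E_{3} + ∇) f = 9x + 40
(E_{2/3} Δ + (D + E_{3} + ∇)) f = 9x + 49


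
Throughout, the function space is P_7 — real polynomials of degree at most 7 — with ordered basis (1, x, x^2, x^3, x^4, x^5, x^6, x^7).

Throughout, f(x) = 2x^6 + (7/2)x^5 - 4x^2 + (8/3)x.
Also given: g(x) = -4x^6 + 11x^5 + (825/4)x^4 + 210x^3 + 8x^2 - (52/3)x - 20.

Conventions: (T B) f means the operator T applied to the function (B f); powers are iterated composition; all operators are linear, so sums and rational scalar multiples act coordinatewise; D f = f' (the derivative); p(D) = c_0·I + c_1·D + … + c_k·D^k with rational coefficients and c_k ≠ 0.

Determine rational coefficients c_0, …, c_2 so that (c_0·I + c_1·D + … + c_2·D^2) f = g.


p(D) = -2·I + (3/2)·D + 3·D^2, i.e. c_0 = -2, c_1 = 3/2, c_2 = 3

D^0 f = 2x^6 + (7/2)x^5 - 4x^2 + (8/3)x
D^1 f = 12x^5 + (35/2)x^4 - 8x + 8/3
D^2 f = 60x^4 + 70x^3 - 8
matching coefficients of g against c_0 f + c_1 Df + … from the top degree down determines the c_i
solution: c_0 = -2, c_1 = 3/2, c_2 = 3


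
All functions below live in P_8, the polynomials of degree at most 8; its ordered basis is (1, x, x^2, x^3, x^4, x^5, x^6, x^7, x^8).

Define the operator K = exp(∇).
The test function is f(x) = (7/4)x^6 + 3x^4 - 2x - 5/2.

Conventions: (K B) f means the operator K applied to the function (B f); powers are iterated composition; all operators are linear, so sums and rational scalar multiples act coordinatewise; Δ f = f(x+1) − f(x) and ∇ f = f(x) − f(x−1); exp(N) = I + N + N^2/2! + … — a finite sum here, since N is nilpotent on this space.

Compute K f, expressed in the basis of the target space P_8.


order-1 term: (21/2)x^5 - (105/4)x^4 + 47x^3 - (177/4)x^2 + (45/2)x - 27/4
order-2 term: (105/4)x^4 - 105x^3 + (807/4)x^2 - (387/2)x + 301/4
order-3 term: 35x^3 - (315/2)x^2 + (549/2)x - 351/2
order-4 term: (105/4)x^2 - 105x + 467/4
order-5 term: (21/2)x - 105/4
order-6 term: 7/4
the series for exp(∇) f terminates at order 6
exp(∇) f = (7/4)x^6 + (21/2)x^5 + 3x^4 - 23x^3 + (105/4)x^2 + 7x - 69/4

the image equals g(x) = (7/4)x^6 + (21/2)x^5 + 3x^4 - 23x^3 + (105/4)x^2 + 7x - 69/4


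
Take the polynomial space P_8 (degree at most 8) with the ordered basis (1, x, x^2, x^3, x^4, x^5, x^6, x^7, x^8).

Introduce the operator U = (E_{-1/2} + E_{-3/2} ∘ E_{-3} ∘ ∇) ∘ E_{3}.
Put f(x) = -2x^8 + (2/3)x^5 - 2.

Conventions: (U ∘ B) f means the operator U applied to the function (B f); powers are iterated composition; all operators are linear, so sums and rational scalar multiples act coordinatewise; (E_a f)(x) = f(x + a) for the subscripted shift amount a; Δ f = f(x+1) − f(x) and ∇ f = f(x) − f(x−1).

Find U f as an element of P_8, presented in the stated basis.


E_{3} f = -2x^8 - 48x^7 - 504x^6 - (9070/3)x^5 - 11330x^4 - 27156x^3 - 40644x^2 - 34722x - 12962
E_{-1/2} E_{3} f = -2x^8 - 40x^7 - 350x^6 - (5248/3)x^5 - (65525/12)x^4 - (65375/6)x^3 - (325625/24)x^2 - (115625/12)x - 1147643/384
∇ E_{3} f = -16x^7 - 280x^6 - 2128x^5 - (27290/3)x^4 - (70796/3)x^3 - (111340/3)x^2 - (98182/3)x - 37408/3
E_{-3} ∇ E_{3} f = -16x^7 + 56x^6 - 112x^5 + (430/3)x^4 - (356/3)x^3 + (188/3)x^2 - (58/3)x + 8/3
E_{-3/2} E_{-3} ∇ E_{3} f = -16x^7 + 224x^6 - 1372x^5 + (14290/3)x^4 - (30341/3)x^3 + (39347/3)x^2 - (115267/12)x + 73453/24
(E_{-1/2} + E_{-3/2} ∘ E_{-3} ∘ ∇) E_{3} f = -2x^8 - 56x^7 - 126x^6 - (9364/3)x^5 - (8365/12)x^4 - (42019/2)x^3 - (10849/24)x^2 - 19241x + 27605/384

the result is g(x) = -2x^8 - 56x^7 - 126x^6 - (9364/3)x^5 - (8365/12)x^4 - (42019/2)x^3 - (10849/24)x^2 - 19241x + 27605/384


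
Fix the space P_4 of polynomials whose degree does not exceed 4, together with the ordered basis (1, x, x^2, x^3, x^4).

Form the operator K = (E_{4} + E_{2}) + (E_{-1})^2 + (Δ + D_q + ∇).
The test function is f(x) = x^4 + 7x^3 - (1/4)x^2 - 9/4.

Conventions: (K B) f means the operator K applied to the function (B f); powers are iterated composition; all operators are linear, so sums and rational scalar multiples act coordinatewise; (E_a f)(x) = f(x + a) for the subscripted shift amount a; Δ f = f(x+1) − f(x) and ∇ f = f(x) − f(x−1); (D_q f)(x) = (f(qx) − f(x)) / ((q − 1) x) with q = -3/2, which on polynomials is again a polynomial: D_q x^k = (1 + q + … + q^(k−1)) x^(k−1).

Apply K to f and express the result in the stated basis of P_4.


the result is g(x) = 3x^4 + (347/8)x^3 + (563/2)x^2 + (6121/8)x + 2949/4

E_{4} f = x^4 + 23x^3 + (719/4)x^2 + 590x + 2791/4
E_{2} f = x^4 + 15x^3 + (263/4)x^2 + 115x + 275/4
(E_{4} + E_{2}) f = 2x^4 + 38x^3 + (491/2)x^2 + 705x + 1533/2
E_{-1} f = x^4 + 3x^3 - (61/4)x^2 + (35/2)x - 17/2
E_{-1} E_{-1} f = x^4 - x^3 - (73/4)x^2 + 53x - 173/4
Δ f = 4x^3 + 27x^2 + (49/2)x + 31/4
D_q f = -(13/8)x^3 + (49/4)x^2 + (1/8)x
∇ f = 4x^3 + 15x^2 - (35/2)x + 25/4
(Δ + D_q + ∇) f = (51/8)x^3 + (217/4)x^2 + (57/8)x + 14
((E_{4} + E_{2}) + (E_{-1})^2 + (Δ + D_q + ∇)) f = 3x^4 + (347/8)x^3 + (563/2)x^2 + (6121/8)x + 2949/4


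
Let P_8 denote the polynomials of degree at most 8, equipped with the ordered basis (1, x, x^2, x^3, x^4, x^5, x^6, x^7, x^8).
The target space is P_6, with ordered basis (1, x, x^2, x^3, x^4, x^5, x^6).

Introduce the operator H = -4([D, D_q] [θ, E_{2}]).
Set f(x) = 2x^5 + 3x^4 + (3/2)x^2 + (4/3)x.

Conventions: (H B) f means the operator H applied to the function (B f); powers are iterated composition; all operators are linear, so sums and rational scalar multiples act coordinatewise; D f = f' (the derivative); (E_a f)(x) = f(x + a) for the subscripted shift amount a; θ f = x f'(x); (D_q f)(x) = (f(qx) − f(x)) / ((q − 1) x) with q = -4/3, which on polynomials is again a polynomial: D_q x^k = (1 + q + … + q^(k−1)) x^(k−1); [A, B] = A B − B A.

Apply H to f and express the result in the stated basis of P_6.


g(x) = -(6160/9)x^2 + (25760/9)x - 5824

E_{2} f = 2x^5 + 23x^4 + 104x^3 + (467/2)x^2 + (790/3)x + 362/3
θ E_{2} f = 10x^5 + 92x^4 + 312x^3 + 467x^2 + (790/3)x
θ f = 10x^5 + 12x^4 + 3x^2 + (4/3)x
E_{2} θ f = 10x^5 + 112x^4 + 496x^3 + 1091x^2 + (3592/3)x + 1580/3
[θ, E_{2}] f = -20x^4 - 184x^3 - 624x^2 - 934x - 1580/3
D_q [θ, E_{2}] f = (500/27)x^3 - (2392/9)x^2 + 208x - 934
D D_q [θ, E_{2}] f = (500/9)x^2 - (4784/9)x + 208
D [θ, E_{2}] f = -80x^3 - 552x^2 - 1248x - 934
D_q D [θ, E_{2}] f = -(1040/9)x^2 + 184x - 1248
[D, D_q] [θ, E_{2}] f = (1540/9)x^2 - (6440/9)x + 1456
(-4([D, D_q] [θ, E_{2}])) f = -(6160/9)x^2 + (25760/9)x - 5824


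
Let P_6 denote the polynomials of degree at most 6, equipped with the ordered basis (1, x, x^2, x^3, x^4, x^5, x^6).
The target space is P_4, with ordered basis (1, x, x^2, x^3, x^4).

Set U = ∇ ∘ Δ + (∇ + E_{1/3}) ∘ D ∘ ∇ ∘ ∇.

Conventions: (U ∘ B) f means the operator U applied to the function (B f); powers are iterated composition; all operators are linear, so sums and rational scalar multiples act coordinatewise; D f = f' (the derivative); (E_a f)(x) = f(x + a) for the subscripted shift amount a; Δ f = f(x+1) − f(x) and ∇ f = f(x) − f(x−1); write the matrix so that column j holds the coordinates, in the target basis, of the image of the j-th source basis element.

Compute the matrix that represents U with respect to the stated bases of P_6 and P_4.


image of 1: 0
image of x: 0
image of x^2: 2
image of x^3: 6x + 6
image of x^4: 12x^2 + 24x + 10
image of x^5: 20x^3 + 60x^2 + 50x - 430/3
image of x^6: 30x^4 + 120x^3 + 150x^2 - 860x + 7438/9
each image's coordinates form column j of the matrix

the matrix is [[0, 0, 2, 6, 10, -430/3, 7438/9]; [0, 0, 0, 6, 24, 50, -860]; [0, 0, 0, 0, 12, 60, 150]; [0, 0, 0, 0, 0, 20, 120]; [0, 0, 0, 0, 0, 0, 30]] (rows listed top to bottom)


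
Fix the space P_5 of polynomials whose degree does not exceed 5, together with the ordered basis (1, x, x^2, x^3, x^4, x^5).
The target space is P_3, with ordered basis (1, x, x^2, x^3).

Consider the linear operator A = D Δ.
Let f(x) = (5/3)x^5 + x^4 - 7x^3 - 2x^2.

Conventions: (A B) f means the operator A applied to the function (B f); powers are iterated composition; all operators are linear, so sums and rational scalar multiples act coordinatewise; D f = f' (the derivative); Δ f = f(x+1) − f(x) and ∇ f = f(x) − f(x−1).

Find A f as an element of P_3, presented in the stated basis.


g(x) = (100/3)x^3 + 62x^2 + (10/3)x - 38/3

Δ f = (25/3)x^4 + (62/3)x^3 + (5/3)x^2 - (38/3)x - 19/3
D Δ f = (100/3)x^3 + 62x^2 + (10/3)x - 38/3


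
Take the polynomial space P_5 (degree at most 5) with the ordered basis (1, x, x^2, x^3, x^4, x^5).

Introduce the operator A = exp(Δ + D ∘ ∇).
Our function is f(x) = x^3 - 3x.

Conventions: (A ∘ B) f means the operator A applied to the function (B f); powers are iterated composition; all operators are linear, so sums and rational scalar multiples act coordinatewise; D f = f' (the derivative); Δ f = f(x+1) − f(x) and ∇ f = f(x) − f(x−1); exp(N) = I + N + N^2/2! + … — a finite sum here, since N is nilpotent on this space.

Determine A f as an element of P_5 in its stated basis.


the image equals g(x) = x^3 + 3x^2 + 9x + 5

order-1 term: 3x^2 + 9x - 5
order-2 term: 3x + 9
order-3 term: 1
the series for exp(Δ + D ∘ ∇) f terminates at order 3
exp(Δ + D ∘ ∇) f = x^3 + 3x^2 + 9x + 5


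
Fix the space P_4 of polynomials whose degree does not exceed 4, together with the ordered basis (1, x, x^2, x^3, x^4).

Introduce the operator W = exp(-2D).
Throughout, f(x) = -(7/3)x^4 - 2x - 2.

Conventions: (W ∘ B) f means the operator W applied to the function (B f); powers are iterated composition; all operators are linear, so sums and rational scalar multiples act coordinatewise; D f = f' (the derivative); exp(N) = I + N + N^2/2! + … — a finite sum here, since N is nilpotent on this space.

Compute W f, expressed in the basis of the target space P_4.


the image equals g(x) = -(7/3)x^4 + (56/3)x^3 - 56x^2 + (218/3)x - 106/3

order-1 term: (56/3)x^3 + 4
order-2 term: -56x^2
order-3 term: (224/3)x
order-4 term: -112/3
the series for exp(-2D) f terminates at order 4
exp(-2D) f = -(7/3)x^4 + (56/3)x^3 - 56x^2 + (218/3)x - 106/3


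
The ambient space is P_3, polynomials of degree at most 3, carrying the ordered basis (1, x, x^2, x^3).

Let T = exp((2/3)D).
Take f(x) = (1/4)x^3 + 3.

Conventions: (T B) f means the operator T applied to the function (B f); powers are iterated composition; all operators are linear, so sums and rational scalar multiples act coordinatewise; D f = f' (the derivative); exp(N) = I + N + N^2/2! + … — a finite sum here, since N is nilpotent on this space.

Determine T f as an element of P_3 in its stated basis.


g(x) = (1/4)x^3 + (1/2)x^2 + (1/3)x + 83/27

order-1 term: (1/2)x^2
order-2 term: (1/3)x
order-3 term: 2/27
the series for exp((2/3)D) f terminates at order 3
exp((2/3)D) f = (1/4)x^3 + (1/2)x^2 + (1/3)x + 83/27


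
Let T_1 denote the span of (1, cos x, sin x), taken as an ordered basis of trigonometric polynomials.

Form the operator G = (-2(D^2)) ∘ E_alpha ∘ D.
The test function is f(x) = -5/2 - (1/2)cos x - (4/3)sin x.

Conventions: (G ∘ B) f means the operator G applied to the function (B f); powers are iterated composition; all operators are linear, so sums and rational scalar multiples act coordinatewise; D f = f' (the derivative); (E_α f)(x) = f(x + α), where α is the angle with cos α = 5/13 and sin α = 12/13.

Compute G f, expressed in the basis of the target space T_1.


D f = -(4/3)cos x + (1/2)sin x
E_alpha D f = -(2/39)cos x + (37/26)sin x
D (E_alpha ∘ D) f = (37/26)cos x + (2/39)sin x
D D (E_alpha ∘ D) f = (2/39)cos x - (37/26)sin x
(-2(D^2)) (E_alpha ∘ D) f = -(4/39)cos x + (37/13)sin x

the result is g(x) = -(4/39)cos x + (37/13)sin x


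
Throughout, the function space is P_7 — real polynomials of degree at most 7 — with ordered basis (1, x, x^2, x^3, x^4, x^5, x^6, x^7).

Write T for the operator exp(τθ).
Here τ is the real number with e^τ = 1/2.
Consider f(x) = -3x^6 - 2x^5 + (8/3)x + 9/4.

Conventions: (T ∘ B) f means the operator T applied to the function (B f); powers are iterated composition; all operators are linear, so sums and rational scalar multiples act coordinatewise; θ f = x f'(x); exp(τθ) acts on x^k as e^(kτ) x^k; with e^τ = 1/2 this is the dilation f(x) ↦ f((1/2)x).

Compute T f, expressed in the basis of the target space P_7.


the result is g(x) = -(3/64)x^6 - (1/16)x^5 + (4/3)x + 9/4

exp(τθ) x^k = e^(kτ) x^k; with e^τ = 1/2 this sends x^k to (1/2)^k x^k
x ↦ 1/2 x
x^5 ↦ 1/32 x^5
x^6 ↦ 1/64 x^6
applying this coordinatewise to f: exp(τθ) f = -(3/64)x^6 - (1/16)x^5 + (4/3)x + 9/4


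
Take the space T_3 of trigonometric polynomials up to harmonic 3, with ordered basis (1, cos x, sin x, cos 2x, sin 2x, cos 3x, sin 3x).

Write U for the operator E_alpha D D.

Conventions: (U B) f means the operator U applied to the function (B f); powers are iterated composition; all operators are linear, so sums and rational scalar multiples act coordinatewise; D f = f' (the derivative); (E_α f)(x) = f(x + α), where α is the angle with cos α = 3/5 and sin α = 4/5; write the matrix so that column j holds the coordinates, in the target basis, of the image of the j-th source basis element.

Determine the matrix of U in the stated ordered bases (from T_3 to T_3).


the matrix is [[0, 0, 0, 0, 0, 0, 0]; [0, -3/5, -4/5, 0, 0, 0, 0]; [0, 4/5, -3/5, 0, 0, 0, 0]; [0, 0, 0, 28/25, -96/25, 0, 0]; [0, 0, 0, 96/25, 28/25, 0, 0]; [0, 0, 0, 0, 0, 1053/125, -396/125]; [0, 0, 0, 0, 0, 396/125, 1053/125]] (rows listed top to bottom)

image of 1: 0
image of cos x: -(3/5)cos x + (4/5)sin x
image of sin x: -(4/5)cos x - (3/5)sin x
image of cos 2x: (28/25)cos 2x + (96/25)sin 2x
image of sin 2x: -(96/25)cos 2x + (28/25)sin 2x
image of cos 3x: (1053/125)cos 3x + (396/125)sin 3x
image of sin 3x: -(396/125)cos 3x + (1053/125)sin 3x
each image's coordinates form column j of the matrix


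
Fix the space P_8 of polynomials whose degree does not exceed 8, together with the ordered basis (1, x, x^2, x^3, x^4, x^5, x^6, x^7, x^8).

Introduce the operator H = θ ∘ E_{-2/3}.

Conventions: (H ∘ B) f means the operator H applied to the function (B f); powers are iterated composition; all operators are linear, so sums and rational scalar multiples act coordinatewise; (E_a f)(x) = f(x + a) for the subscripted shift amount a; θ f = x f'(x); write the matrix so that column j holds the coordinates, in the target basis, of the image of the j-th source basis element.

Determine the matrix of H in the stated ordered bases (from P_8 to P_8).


image of 1: 0
image of x: x
image of x^2: 2x^2 - (4/3)x
image of x^3: 3x^3 - 4x^2 + (4/3)x
image of x^4: 4x^4 - 8x^3 + (16/3)x^2 - (32/27)x
image of x^5: 5x^5 - (40/3)x^4 + (40/3)x^3 - (160/27)x^2 + (80/81)x
image of x^6: 6x^6 - 20x^5 + (80/3)x^4 - (160/9)x^3 + (160/27)x^2 - (64/81)x
image of x^7: 7x^7 - 28x^6 + (140/3)x^5 - (1120/27)x^4 + (560/27)x^3 - (448/81)x^2 + (448/729)x
image of x^8: 8x^8 - (112/3)x^7 + (224/3)x^6 - (2240/27)x^5 + (4480/81)x^4 - (1792/81)x^3 + (3584/729)x^2 - (1024/2187)x
each image's coordinates form column j of the matrix

the matrix is [[0, 0, 0, 0, 0, 0, 0, 0, 0]; [0, 1, -4/3, 4/3, -32/27, 80/81, -64/81, 448/729, -1024/2187]; [0, 0, 2, -4, 16/3, -160/27, 160/27, -448/81, 3584/729]; [0, 0, 0, 3, -8, 40/3, -160/9, 560/27, -1792/81]; [0, 0, 0, 0, 4, -40/3, 80/3, -1120/27, 4480/81]; [0, 0, 0, 0, 0, 5, -20, 140/3, -2240/27]; [0, 0, 0, 0, 0, 0, 6, -28, 224/3]; [0, 0, 0, 0, 0, 0, 0, 7, -112/3]; [0, 0, 0, 0, 0, 0, 0, 0, 8]] (rows listed top to bottom)


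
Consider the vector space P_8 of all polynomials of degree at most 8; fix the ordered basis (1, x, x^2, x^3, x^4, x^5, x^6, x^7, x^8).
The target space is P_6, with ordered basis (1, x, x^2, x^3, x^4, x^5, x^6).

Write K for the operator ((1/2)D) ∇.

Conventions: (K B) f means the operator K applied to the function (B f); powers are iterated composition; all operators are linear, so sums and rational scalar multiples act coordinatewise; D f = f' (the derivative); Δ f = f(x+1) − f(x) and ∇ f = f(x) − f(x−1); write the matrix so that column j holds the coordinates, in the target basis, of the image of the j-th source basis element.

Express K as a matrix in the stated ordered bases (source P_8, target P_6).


the matrix is [[0, 0, 1, -3/2, 2, -5/2, 3, -7/2, 4]; [0, 0, 0, 3, -6, 10, -15, 21, -28]; [0, 0, 0, 0, 6, -15, 30, -105/2, 84]; [0, 0, 0, 0, 0, 10, -30, 70, -140]; [0, 0, 0, 0, 0, 0, 15, -105/2, 140]; [0, 0, 0, 0, 0, 0, 0, 21, -84]; [0, 0, 0, 0, 0, 0, 0, 0, 28]] (rows listed top to bottom)

image of 1: 0
image of x: 0
image of x^2: 1
image of x^3: 3x - 3/2
image of x^4: 6x^2 - 6x + 2
image of x^5: 10x^3 - 15x^2 + 10x - 5/2
image of x^6: 15x^4 - 30x^3 + 30x^2 - 15x + 3
image of x^7: 21x^5 - (105/2)x^4 + 70x^3 - (105/2)x^2 + 21x - 7/2
image of x^8: 28x^6 - 84x^5 + 140x^4 - 140x^3 + 84x^2 - 28x + 4
each image's coordinates form column j of the matrix


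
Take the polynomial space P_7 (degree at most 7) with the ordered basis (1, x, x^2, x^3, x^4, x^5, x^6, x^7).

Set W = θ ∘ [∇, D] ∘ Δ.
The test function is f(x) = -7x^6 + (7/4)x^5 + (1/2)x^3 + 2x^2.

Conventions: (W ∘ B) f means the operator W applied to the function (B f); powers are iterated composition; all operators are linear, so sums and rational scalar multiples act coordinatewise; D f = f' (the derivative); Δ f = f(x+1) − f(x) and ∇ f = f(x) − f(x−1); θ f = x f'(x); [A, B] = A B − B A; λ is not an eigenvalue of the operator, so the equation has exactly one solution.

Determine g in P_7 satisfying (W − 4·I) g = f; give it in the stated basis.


write g with unknown coordinates in the stated basis and equate coefficients in (W − 4·I) g = f
solving from the highest basis element down gives g = (7/4)x^6 - (7/16)x^5 - (1/8)x^3 - (1/2)x^2
check: W g = 0
so W g − 4·g = -7x^6 + (7/4)x^5 + (1/2)x^3 + 2x^2 = f ✓

g(x) = (7/4)x^6 - (7/16)x^5 - (1/8)x^3 - (1/2)x^2


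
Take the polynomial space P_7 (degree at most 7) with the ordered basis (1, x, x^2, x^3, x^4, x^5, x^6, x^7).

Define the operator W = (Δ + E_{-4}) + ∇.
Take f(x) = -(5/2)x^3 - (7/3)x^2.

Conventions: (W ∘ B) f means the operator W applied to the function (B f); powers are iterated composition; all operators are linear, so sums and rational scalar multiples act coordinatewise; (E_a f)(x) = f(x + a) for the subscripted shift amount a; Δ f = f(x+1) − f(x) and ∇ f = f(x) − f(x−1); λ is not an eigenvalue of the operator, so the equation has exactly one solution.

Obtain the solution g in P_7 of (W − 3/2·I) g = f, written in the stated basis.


the image equals g(x) = 5x^3 - (166/3)x^2 + (2768/3)x - 18244/3

write g with unknown coordinates in the stated basis and equate coefficients in (W − 3/2·I) g = f
solving from the highest basis element down gives g = 5x^3 - (166/3)x^2 + (2768/3)x - 18244/3
check: W g = 5x^3 - (256/3)x^2 + 1384x - 9122
so W g − 3/2·g = -(5/2)x^3 - (7/3)x^2 = f ✓


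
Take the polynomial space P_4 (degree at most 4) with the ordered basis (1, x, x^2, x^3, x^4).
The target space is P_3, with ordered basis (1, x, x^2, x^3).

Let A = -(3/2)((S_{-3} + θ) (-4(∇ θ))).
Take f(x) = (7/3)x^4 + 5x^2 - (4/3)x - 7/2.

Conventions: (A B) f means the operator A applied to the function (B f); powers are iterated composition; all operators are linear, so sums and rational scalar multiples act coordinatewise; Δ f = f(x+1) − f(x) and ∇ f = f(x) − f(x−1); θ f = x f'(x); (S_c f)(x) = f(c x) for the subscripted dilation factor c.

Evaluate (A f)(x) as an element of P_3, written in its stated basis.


θ f = (28/3)x^4 + 10x^2 - (4/3)x
∇ θ f = (112/3)x^3 - 56x^2 + (172/3)x - 62/3
(-4(∇ θ)) f = -(448/3)x^3 + 224x^2 - (688/3)x + 248/3
S_{-3} (-4(∇ θ)) f = 4032x^3 + 2016x^2 + 688x + 248/3
θ (-4(∇ θ)) f = -448x^3 + 448x^2 - (688/3)x
(S_{-3} + θ) (-4(∇ θ)) f = 3584x^3 + 2464x^2 + (1376/3)x + 248/3
(-(3/2)((S_{-3} + θ) (-4(∇ θ)))) f = -5376x^3 - 3696x^2 - 688x - 124

the result is g(x) = -5376x^3 - 3696x^2 - 688x - 124


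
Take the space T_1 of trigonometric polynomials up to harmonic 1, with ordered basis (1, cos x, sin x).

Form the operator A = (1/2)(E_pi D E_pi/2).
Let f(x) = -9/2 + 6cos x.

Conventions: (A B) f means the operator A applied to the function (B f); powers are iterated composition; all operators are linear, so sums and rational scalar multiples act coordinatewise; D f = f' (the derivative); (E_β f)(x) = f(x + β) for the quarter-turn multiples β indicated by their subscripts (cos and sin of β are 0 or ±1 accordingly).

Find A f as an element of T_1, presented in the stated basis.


E_pi/2 f = -9/2 - 6sin x
D E_pi/2 f = -6cos x
E_pi D E_pi/2 f = 6cos x
((1/2)(E_pi D E_pi/2)) f = 3cos x

g(x) = 3cos x


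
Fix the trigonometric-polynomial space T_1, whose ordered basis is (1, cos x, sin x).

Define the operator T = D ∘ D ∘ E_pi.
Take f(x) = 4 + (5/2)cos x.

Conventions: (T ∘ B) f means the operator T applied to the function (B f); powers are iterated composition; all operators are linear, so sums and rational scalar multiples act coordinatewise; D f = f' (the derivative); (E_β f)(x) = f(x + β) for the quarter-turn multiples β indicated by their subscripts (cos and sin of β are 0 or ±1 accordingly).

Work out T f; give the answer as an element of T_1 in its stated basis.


g(x) = (5/2)cos x

E_pi f = 4 - (5/2)cos x
D E_pi f = (5/2)sin x
D (D ∘ E_pi) f = (5/2)cos x


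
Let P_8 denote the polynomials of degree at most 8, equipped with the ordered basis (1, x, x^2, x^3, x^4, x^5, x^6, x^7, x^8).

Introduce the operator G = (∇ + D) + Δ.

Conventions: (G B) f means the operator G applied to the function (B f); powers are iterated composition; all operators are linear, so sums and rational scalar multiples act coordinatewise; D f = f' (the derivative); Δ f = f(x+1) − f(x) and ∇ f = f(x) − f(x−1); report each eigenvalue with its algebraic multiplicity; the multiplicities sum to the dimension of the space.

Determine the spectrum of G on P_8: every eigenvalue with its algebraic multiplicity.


λ = 0 (multiplicity 9)

image of 1: 0
image of x: 3
image of x^2: 6x
image of x^3: 9x^2 + 2
image of x^4: 12x^3 + 8x
image of x^5: 15x^4 + 20x^2 + 2
image of x^6: 18x^5 + 40x^3 + 12x
image of x^7: 21x^6 + 70x^4 + 42x^2 + 2
image of x^8: 24x^7 + 112x^5 + 112x^3 + 16x
the matrix is upper triangular; its diagonal is (0, 0, 0, 0, 0, 0, 0, 0, 0)
for a triangular matrix the eigenvalues are the diagonal entries, with algebraic multiplicity their repetition count


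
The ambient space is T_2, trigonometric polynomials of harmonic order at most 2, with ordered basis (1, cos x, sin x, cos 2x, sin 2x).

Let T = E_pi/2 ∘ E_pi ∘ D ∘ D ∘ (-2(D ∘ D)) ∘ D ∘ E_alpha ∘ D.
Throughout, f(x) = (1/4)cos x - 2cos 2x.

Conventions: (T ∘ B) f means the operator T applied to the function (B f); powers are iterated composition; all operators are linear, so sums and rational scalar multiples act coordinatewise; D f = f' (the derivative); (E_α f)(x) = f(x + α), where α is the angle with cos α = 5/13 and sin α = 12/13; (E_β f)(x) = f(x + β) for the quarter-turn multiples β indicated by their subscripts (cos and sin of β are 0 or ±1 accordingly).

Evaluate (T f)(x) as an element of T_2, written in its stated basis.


the image equals g(x) = (6/13)cos x + (5/26)sin x - (30464/169)cos 2x - (30720/169)sin 2x

D f = -(1/4)sin x + 4sin 2x
E_alpha D f = -(3/13)cos x - (5/52)sin x + (480/169)cos 2x - (476/169)sin 2x
D E_alpha D f = -(5/52)cos x + (3/13)sin x - (952/169)cos 2x - (960/169)sin 2x
D (D ∘ E_alpha ∘ D) f = (3/13)cos x + (5/52)sin x - (1920/169)cos 2x + (1904/169)sin 2x
D D (D ∘ E_alpha ∘ D) f = (5/52)cos x - (3/13)sin x + (3808/169)cos 2x + (3840/169)sin 2x
(-2(D ∘ D)) (D ∘ E_alpha ∘ D) f = -(5/26)cos x + (6/13)sin x - (7616/169)cos 2x - (7680/169)sin 2x
D ((-2(D ∘ D)) ∘ D ∘ E_alpha ∘ D) f = (6/13)cos x + (5/26)sin x - (15360/169)cos 2x + (15232/169)sin 2x
D D ((-2(D ∘ D)) ∘ D ∘ E_alpha ∘ D) f = (5/26)cos x - (6/13)sin x + (30464/169)cos 2x + (30720/169)sin 2x
E_pi D D ((-2(D ∘ D)) ∘ D ∘ E_alpha ∘ D) f = -(5/26)cos x + (6/13)sin x + (30464/169)cos 2x + (30720/169)sin 2x
E_pi/2 (E_pi ∘ D ∘ D) ((-2(D ∘ D)) ∘ D ∘ E_alpha ∘ D) f = (6/13)cos x + (5/26)sin x - (30464/169)cos 2x - (30720/169)sin 2x


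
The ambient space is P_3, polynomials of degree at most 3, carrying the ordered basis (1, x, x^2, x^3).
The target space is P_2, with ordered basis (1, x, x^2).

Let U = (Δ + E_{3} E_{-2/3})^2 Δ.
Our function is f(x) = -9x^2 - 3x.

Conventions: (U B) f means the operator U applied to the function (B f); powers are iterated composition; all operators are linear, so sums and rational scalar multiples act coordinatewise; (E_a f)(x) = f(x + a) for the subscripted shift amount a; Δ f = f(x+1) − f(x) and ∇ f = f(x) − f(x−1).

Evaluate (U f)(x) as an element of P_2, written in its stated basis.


the result is g(x) = -18x - 132

Δ f = -18x - 12
Δ Δ f = -18
E_{-2/3} Δ f = -18x
E_{3} E_{-2/3} Δ f = -18x - 54
(Δ + E_{3} E_{-2/3}) Δ f = -18x - 72
Δ (Δ + E_{3} E_{-2/3}) Δ f = -18
E_{-2/3} (Δ + E_{3} E_{-2/3}) Δ f = -18x - 60
E_{3} E_{-2/3} (Δ + E_{3} E_{-2/3}) Δ f = -18x - 114
(Δ + E_{3} E_{-2/3}) (Δ + E_{3} E_{-2/3}) Δ f = -18x - 132
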